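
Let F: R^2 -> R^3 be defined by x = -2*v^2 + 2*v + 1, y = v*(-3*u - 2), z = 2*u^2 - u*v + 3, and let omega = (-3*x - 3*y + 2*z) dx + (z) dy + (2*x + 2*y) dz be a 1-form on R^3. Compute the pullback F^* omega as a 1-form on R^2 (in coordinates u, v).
F^* omega = (-30*u^2*v - 7*u*v^2 + 8*u + 4*v^3 - 11*v) du + (-6*u^3 - 7*u^2*v + 4*u^2 - 24*u*v^2 + 16*u*v - 11*u - 24*v^3 + 12*v^2 - 12*v) dv

Using F^*(f dg) = (f ∘ F) d(g ∘ F), substitute each coordinate x_i by F_i(u, v) in f_i, and replace dx_i by d F_i = (∂F_i/∂u) du + (∂F_i/∂v) dv.
  For the x component: f_1(F) = 4*u^2 + 7*u*v + 6*v^2 + 3; d F_1 = (0) du + (2 - 4*v) dv
  For the y component: f_2(F) = 2*u^2 - u*v + 3; d F_2 = (-3*v) du + (-3*u - 2) dv
  For the z component: f_3(F) = -6*u*v - 4*v^2 + 2; d F_3 = (4*u - v) du + (-u) dv
Combining and collecting du, dv coefficients:
  coeff of du: -30*u^2*v - 7*u*v^2 + 8*u + 4*v^3 - 11*v
  coeff of dv: -6*u^3 - 7*u^2*v + 4*u^2 - 24*u*v^2 + 16*u*v - 11*u - 24*v^3 + 12*v^2 - 12*v
F^* omega = (-30*u^2*v - 7*u*v^2 + 8*u + 4*v^3 - 11*v) du + (-6*u^3 - 7*u^2*v + 4*u^2 - 24*u*v^2 + 16*u*v - 11*u - 24*v^3 + 12*v^2 - 12*v) dv.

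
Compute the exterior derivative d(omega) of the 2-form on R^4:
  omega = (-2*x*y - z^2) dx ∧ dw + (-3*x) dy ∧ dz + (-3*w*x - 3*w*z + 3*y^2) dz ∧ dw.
d(omega) = (2*x) dx ∧ dy ∧ dw + (-3*w + 2*z) dx ∧ dz ∧ dw + (-3) dx ∧ dy ∧ dz + (6*y) dy ∧ dz ∧ dw

For a 2-form omega = sum_{i<j} g_{ij} dx_i ∧ dx_j, the exterior derivative is
  d(omega) = sum_{i<j} d(g_{ij}) ∧ dx_i ∧ dx_j = sum_{i<j, k} (∂g_{ij}/∂x_k) dx_k ∧ dx_i ∧ dx_j.
Expand each term, using dx_k ∧ dx_i ∧ dx_j = sgn(permutation) dx_{(a)} ∧ dx_{(b)} ∧ dx_{(c)} with (a < b < c) sorted:
  d(-2*x*y - z^2) includes (∂/∂y)(-2*x*y - z^2) dy = (-2*x) dy, which multiplied by dx ∧ dw gives (2*x) dx ∧ dy ∧ dw
  d(-2*x*y - z^2) includes (∂/∂z)(-2*x*y - z^2) dz = (-2*z) dz, which multiplied by dx ∧ dw gives (2*z) dx ∧ dz ∧ dw
  d(-3*x) includes (∂/∂x)(-3*x) dx = (-3) dx, which multiplied by dy ∧ dz gives (-3) dx ∧ dy ∧ dz
  d(-3*w*x - 3*w*z + 3*y^2) includes (∂/∂x)(-3*w*x - 3*w*z + 3*y^2) dx = (-3*w) dx, which multiplied by dz ∧ dw gives (-3*w) dx ∧ dz ∧ dw
  d(-3*w*x - 3*w*z + 3*y^2) includes (∂/∂y)(-3*w*x - 3*w*z + 3*y^2) dy = (6*y) dy, which multiplied by dz ∧ dw gives (6*y) dy ∧ dz ∧ dw
Collecting like 3-forms: d(omega) = (2*x) dx ∧ dy ∧ dw + (-3*w + 2*z) dx ∧ dz ∧ dw + (-3) dx ∧ dy ∧ dz + (6*y) dy ∧ dz ∧ dw.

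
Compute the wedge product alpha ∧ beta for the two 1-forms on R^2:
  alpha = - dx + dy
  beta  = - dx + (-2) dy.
alpha ∧ beta = (3) dx ∧ dy

Distribute the wedge, using dx_i ∧ dx_j = -dx_j ∧ dx_i and dx_i ∧ dx_i = 0. For each pair (i, j) with i < j, the coefficient of dx_i ∧ dx_j in alpha ∧ beta is (alpha_i * beta_j - alpha_j * beta_i). Collecting: alpha ∧ beta = (3) dx ∧ dy.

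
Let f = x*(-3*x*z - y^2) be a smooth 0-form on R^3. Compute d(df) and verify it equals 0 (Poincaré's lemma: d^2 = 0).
d(df) = 0

Step 1: df = sum_i (∂f/∂x_i) dx_i = (-6*x*z - y^2) dx + (-2*x*y) dy + (-3*x^2) dz.
Step 2: Apply d again. Using the 1-form formula, the coefficient of dx ∧ dy in d(df) is ∂^2 f/∂x ∂y - ∂^2 f/∂y ∂x = (-2*y) - (-2*y) = 0 (equality of mixed partials for smooth f).
Similarly for dx ∧ dz and dy ∧ dz — all coefficients vanish. So d(df) = 0.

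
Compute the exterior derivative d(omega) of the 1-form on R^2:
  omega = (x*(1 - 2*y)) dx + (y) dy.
d(omega) = (2*x) dx ∧ dy

For a 1-form omega = sum_i f_i dx_i, the exterior derivative is
  d(omega) = sum_{i < j} (∂f_j/∂x_i - ∂f_i/∂x_j) dx_i ∧ dx_j.
  coefficient of dx ∧ dy: ∂f_2/∂x - ∂f_1/∂y = ∂(y)/∂x - ∂(x*(1 - 2*y))/∂y = 2*x
Assembling: d(omega) = (2*x) dx ∧ dy.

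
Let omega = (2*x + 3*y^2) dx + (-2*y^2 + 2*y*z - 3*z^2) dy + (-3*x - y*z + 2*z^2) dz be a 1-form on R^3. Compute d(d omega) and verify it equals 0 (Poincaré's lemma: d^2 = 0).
d(d omega) = 0

Step 1: d omega = sum_{i<j} (∂f_j/∂x_i - ∂f_i/∂x_j) dx_i ∧ dx_j:
  coeff of dx ∧ dy: -6*y
  coeff of dx ∧ dz: -3
  coeff of dy ∧ dz: -2*y + 5*z
Step 2: Apply d again to each 2-form coefficient. The only possible 3-form in R^3 is dx ∧ dy ∧ dz, with coefficient
  ∂(coeff of dy∧dz)/∂x - ∂(coeff of dx∧dz)/∂y + ∂(coeff of dx∧dy)/∂z
  = ∂/∂x (-2*y + 5*z) - ∂/∂y (-3) + ∂/∂z (-6*y).
Each of these terms simplifies to sums of mixed partials that cancel in pairs. The result is 0 (by equality of mixed partials for smooth functions — Schwarz / Clairaut).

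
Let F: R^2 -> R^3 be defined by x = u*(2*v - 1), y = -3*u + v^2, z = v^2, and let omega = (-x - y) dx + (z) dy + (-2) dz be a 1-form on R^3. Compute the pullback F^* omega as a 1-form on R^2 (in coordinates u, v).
F^* omega = (-4*u*v^2 + 10*u*v - 4*u - 2*v^3 - 2*v^2) du + (-4*u^2*v + 8*u^2 - 2*u*v^2 + 2*v^3 - 4*v) dv

Using F^*(f dg) = (f ∘ F) d(g ∘ F), substitute each coordinate x_i by F_i(u, v) in f_i, and replace dx_i by d F_i = (∂F_i/∂u) du + (∂F_i/∂v) dv.
  For the x component: f_1(F) = -2*u*v + 4*u - v^2; d F_1 = (2*v - 1) du + (2*u) dv
  For the y component: f_2(F) = v^2; d F_2 = (-3) du + (2*v) dv
  For the z component: f_3(F) = -2; d F_3 = (0) du + (2*v) dv
Combining and collecting du, dv coefficients:
  coeff of du: -4*u*v^2 + 10*u*v - 4*u - 2*v^3 - 2*v^2
  coeff of dv: -4*u^2*v + 8*u^2 - 2*u*v^2 + 2*v^3 - 4*v
F^* omega = (-4*u*v^2 + 10*u*v - 4*u - 2*v^3 - 2*v^2) du + (-4*u^2*v + 8*u^2 - 2*u*v^2 + 2*v^3 - 4*v) dv.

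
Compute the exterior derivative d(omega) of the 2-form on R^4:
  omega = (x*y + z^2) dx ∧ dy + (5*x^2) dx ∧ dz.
d(omega) = (2*z) dx ∧ dy ∧ dz

For a 2-form omega = sum_{i<j} g_{ij} dx_i ∧ dx_j, the exterior derivative is
  d(omega) = sum_{i<j} d(g_{ij}) ∧ dx_i ∧ dx_j = sum_{i<j, k} (∂g_{ij}/∂x_k) dx_k ∧ dx_i ∧ dx_j.
Expand each term, using dx_k ∧ dx_i ∧ dx_j = sgn(permutation) dx_{(a)} ∧ dx_{(b)} ∧ dx_{(c)} with (a < b < c) sorted:
  d(x*y + z^2) includes (∂/∂z)(x*y + z^2) dz = (2*z) dz, which multiplied by dx ∧ dy gives (2*z) dx ∧ dy ∧ dz
Collecting like 3-forms: d(omega) = (2*z) dx ∧ dy ∧ dz.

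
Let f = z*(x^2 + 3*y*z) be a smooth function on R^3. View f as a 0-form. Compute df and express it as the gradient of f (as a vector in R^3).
df = (2*x*z) dx + (3*z^2) dy + (x^2 + 6*y*z) dz; grad f = (2*x*z, 3*z^2, x^2 + 6*y*z)

For a 0-form f, d f = (∂f/∂x) dx + (∂f/∂y) dy + (∂f/∂z) dz. The components of the vector representation are exactly the entries of grad f in Cartesian coordinates:
  ∂f/∂x = 2*x*z
  ∂f/∂y = 3*z^2
  ∂f/∂z = x^2 + 6*y*z.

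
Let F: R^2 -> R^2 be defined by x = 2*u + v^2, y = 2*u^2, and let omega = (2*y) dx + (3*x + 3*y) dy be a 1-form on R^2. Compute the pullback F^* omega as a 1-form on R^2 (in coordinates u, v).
F^* omega = (4*u*(6*u^2 + 8*u + 3*v^2)) du + (8*u^2*v) dv

Using F^*(f dg) = (f ∘ F) d(g ∘ F), substitute each coordinate x_i by F_i(u, v) in f_i, and replace dx_i by d F_i = (∂F_i/∂u) du + (∂F_i/∂v) dv.
  For the x component: f_1(F) = 4*u^2; d F_1 = (2) du + (2*v) dv
  For the y component: f_2(F) = 6*u^2 + 6*u + 3*v^2; d F_2 = (4*u) du + (0) dv
Combining and collecting du, dv coefficients:
  coeff of du: 4*u*(6*u^2 + 8*u + 3*v^2)
  coeff of dv: 8*u^2*v
F^* omega = (4*u*(6*u^2 + 8*u + 3*v^2)) du + (8*u^2*v) dv.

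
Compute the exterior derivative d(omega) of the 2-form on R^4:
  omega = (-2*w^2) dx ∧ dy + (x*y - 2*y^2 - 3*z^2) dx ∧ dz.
d(omega) = (-4*w) dx ∧ dy ∧ dw + (-x + 4*y) dx ∧ dy ∧ dz

For a 2-form omega = sum_{i<j} g_{ij} dx_i ∧ dx_j, the exterior derivative is
  d(omega) = sum_{i<j} d(g_{ij}) ∧ dx_i ∧ dx_j = sum_{i<j, k} (∂g_{ij}/∂x_k) dx_k ∧ dx_i ∧ dx_j.
Expand each term, using dx_k ∧ dx_i ∧ dx_j = sgn(permutation) dx_{(a)} ∧ dx_{(b)} ∧ dx_{(c)} with (a < b < c) sorted:
  d(-2*w^2) includes (∂/∂w)(-2*w^2) dw = (-4*w) dw, which multiplied by dx ∧ dy gives (-4*w) dx ∧ dy ∧ dw
  d(x*y - 2*y^2 - 3*z^2) includes (∂/∂y)(x*y - 2*y^2 - 3*z^2) dy = (x - 4*y) dy, which multiplied by dx ∧ dz gives (-x + 4*y) dx ∧ dy ∧ dz
Collecting like 3-forms: d(omega) = (-4*w) dx ∧ dy ∧ dw + (-x + 4*y) dx ∧ dy ∧ dz.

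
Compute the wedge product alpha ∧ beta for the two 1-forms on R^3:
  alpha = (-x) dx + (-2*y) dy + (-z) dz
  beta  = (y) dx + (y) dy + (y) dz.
alpha ∧ beta = (y*(-x + 2*y)) dx ∧ dy + (y*(-x + z)) dx ∧ dz + (y*(-2*y + z)) dy ∧ dz

Distribute the wedge, using dx_i ∧ dx_j = -dx_j ∧ dx_i and dx_i ∧ dx_i = 0. For each pair (i, j) with i < j, the coefficient of dx_i ∧ dx_j in alpha ∧ beta is (alpha_i * beta_j - alpha_j * beta_i). Collecting: alpha ∧ beta = (y*(-x + 2*y)) dx ∧ dy + (y*(-x + z)) dx ∧ dz + (y*(-2*y + z)) dy ∧ dz.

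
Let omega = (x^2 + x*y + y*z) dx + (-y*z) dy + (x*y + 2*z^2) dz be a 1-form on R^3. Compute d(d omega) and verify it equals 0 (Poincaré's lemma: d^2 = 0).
d(d omega) = 0

Step 1: d omega = sum_{i<j} (∂f_j/∂x_i - ∂f_i/∂x_j) dx_i ∧ dx_j:
  coeff of dx ∧ dy: -x - z
  coeff of dx ∧ dz: 0
  coeff of dy ∧ dz: x + y
Step 2: Apply d again to each 2-form coefficient. The only possible 3-form in R^3 is dx ∧ dy ∧ dz, with coefficient
  ∂(coeff of dy∧dz)/∂x - ∂(coeff of dx∧dz)/∂y + ∂(coeff of dx∧dy)/∂z
  = ∂/∂x (x + y) - ∂/∂y (0) + ∂/∂z (-x - z).
Each of these terms simplifies to sums of mixed partials that cancel in pairs. The result is 0 (by equality of mixed partials for smooth functions — Schwarz / Clairaut).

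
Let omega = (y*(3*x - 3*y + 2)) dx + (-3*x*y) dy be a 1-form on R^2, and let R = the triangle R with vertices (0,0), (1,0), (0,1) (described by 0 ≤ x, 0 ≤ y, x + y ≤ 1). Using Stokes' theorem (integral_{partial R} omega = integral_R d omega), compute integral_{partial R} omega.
integral_(partial R) omega = -1

Stokes: integral_partial_R omega = integral_R d omega with d omega = (∂Q/∂x - ∂P/∂y) dx ∧ dy.
  ∂Q/∂x = -3*y
  ∂P/∂y = 3*x - 6*y + 2
  integrand = ∂Q/∂x - ∂P/∂y = -3*x + 3*y - 2.
Integrating over R: integral_0^1 integral_0^{1-x} (-3*x + 3*y - 2) dy dx = -1.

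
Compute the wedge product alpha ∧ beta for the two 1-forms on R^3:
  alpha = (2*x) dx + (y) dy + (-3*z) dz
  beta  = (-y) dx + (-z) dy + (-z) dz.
alpha ∧ beta = (-2*x*z + y^2) dx ∧ dy + (-z*(2*x + 3*y)) dx ∧ dz + (-z*(y + 3*z)) dy ∧ dz

Distribute the wedge, using dx_i ∧ dx_j = -dx_j ∧ dx_i and dx_i ∧ dx_i = 0. For each pair (i, j) with i < j, the coefficient of dx_i ∧ dx_j in alpha ∧ beta is (alpha_i * beta_j - alpha_j * beta_i). Collecting: alpha ∧ beta = (-2*x*z + y^2) dx ∧ dy + (-z*(2*x + 3*y)) dx ∧ dz + (-z*(y + 3*z)) dy ∧ dz.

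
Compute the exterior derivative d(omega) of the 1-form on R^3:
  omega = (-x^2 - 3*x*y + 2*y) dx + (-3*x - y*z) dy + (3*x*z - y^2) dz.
d(omega) = (3*x - 5) dx ∧ dy + (3*z) dx ∧ dz + (-y) dy ∧ dz

For a 1-form omega = sum_i f_i dx_i, the exterior derivative is
  d(omega) = sum_{i < j} (∂f_j/∂x_i - ∂f_i/∂x_j) dx_i ∧ dx_j.
  coefficient of dx ∧ dy: ∂f_2/∂x - ∂f_1/∂y = ∂(-3*x - y*z)/∂x - ∂(-x^2 - 3*x*y + 2*y)/∂y = 3*x - 5
  coefficient of dx ∧ dz: ∂f_3/∂x - ∂f_1/∂z = ∂(3*x*z - y^2)/∂x - ∂(-x^2 - 3*x*y + 2*y)/∂z = 3*z
  coefficient of dy ∧ dz: ∂f_3/∂y - ∂f_2/∂z = ∂(3*x*z - y^2)/∂y - ∂(-3*x - y*z)/∂z = -y
Assembling: d(omega) = (3*x - 5) dx ∧ dy + (3*z) dx ∧ dz + (-y) dy ∧ dz.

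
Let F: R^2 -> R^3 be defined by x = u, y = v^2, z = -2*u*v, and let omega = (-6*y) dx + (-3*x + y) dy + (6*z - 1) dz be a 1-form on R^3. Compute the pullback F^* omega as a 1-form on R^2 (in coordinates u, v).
F^* omega = (2*v*(12*u*v - 3*v + 1)) du + (24*u^2*v - 6*u*v + 2*u + 2*v^3) dv

Using F^*(f dg) = (f ∘ F) d(g ∘ F), substitute each coordinate x_i by F_i(u, v) in f_i, and replace dx_i by d F_i = (∂F_i/∂u) du + (∂F_i/∂v) dv.
  For the x component: f_1(F) = -6*v^2; d F_1 = (1) du + (0) dv
  For the y component: f_2(F) = -3*u + v^2; d F_2 = (0) du + (2*v) dv
  For the z component: f_3(F) = -12*u*v - 1; d F_3 = (-2*v) du + (-2*u) dv
Combining and collecting du, dv coefficients:
  coeff of du: 2*v*(12*u*v - 3*v + 1)
  coeff of dv: 24*u^2*v - 6*u*v + 2*u + 2*v^3
F^* omega = (2*v*(12*u*v - 3*v + 1)) du + (24*u^2*v - 6*u*v + 2*u + 2*v^3) dv.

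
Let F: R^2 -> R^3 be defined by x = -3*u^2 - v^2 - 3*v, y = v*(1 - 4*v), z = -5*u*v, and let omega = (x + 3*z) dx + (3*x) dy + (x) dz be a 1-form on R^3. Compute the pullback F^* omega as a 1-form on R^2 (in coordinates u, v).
F^* omega = (18*u^3 + 105*u^2*v + 6*u*v^2 + 18*u*v + 5*v^3 + 15*v^2) du + (15*u^3 + 78*u^2*v + 35*u*v^2 + 60*u*v + 26*v^3 + 78*v^2) dv

Using F^*(f dg) = (f ∘ F) d(g ∘ F), substitute each coordinate x_i by F_i(u, v) in f_i, and replace dx_i by d F_i = (∂F_i/∂u) du + (∂F_i/∂v) dv.
  For the x component: f_1(F) = -3*u^2 - 15*u*v - v^2 - 3*v; d F_1 = (-6*u) du + (-2*v - 3) dv
  For the y component: f_2(F) = -9*u^2 - 3*v^2 - 9*v; d F_2 = (0) du + (1 - 8*v) dv
  For the z component: f_3(F) = -3*u^2 - v^2 - 3*v; d F_3 = (-5*v) du + (-5*u) dv
Combining and collecting du, dv coefficients:
  coeff of du: 18*u^3 + 105*u^2*v + 6*u*v^2 + 18*u*v + 5*v^3 + 15*v^2
  coeff of dv: 15*u^3 + 78*u^2*v + 35*u*v^2 + 60*u*v + 26*v^3 + 78*v^2
F^* omega = (18*u^3 + 105*u^2*v + 6*u*v^2 + 18*u*v + 5*v^3 + 15*v^2) du + (15*u^3 + 78*u^2*v + 35*u*v^2 + 60*u*v + 26*v^3 + 78*v^2) dv.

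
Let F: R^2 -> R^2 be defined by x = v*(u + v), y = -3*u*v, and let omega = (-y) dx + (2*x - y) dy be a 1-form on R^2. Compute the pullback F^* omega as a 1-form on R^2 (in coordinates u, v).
F^* omega = (6*v^2*(-2*u - v)) du + (-12*u^2*v) dv

Using F^*(f dg) = (f ∘ F) d(g ∘ F), substitute each coordinate x_i by F_i(u, v) in f_i, and replace dx_i by d F_i = (∂F_i/∂u) du + (∂F_i/∂v) dv.
  For the x component: f_1(F) = 3*u*v; d F_1 = (v) du + (u + 2*v) dv
  For the y component: f_2(F) = v*(5*u + 2*v); d F_2 = (-3*v) du + (-3*u) dv
Combining and collecting du, dv coefficients:
  coeff of du: 6*v^2*(-2*u - v)
  coeff of dv: -12*u^2*v
F^* omega = (6*v^2*(-2*u - v)) du + (-12*u^2*v) dv.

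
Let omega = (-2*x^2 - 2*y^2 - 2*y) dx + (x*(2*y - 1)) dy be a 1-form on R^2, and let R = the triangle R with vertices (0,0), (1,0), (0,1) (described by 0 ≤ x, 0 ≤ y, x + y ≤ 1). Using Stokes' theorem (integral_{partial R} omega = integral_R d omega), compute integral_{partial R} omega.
integral_(partial R) omega = 3/2

Stokes: integral_partial_R omega = integral_R d omega with d omega = (∂Q/∂x - ∂P/∂y) dx ∧ dy.
  ∂Q/∂x = 2*y - 1
  ∂P/∂y = -4*y - 2
  integrand = ∂Q/∂x - ∂P/∂y = 6*y + 1.
Integrating over R: integral_0^1 integral_0^{1-x} (6*y + 1) dy dx = 3/2.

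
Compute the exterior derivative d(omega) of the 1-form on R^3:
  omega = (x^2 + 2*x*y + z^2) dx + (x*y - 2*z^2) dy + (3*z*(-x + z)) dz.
d(omega) = (-2*x + y) dx ∧ dy + (-5*z) dx ∧ dz + (4*z) dy ∧ dz

For a 1-form omega = sum_i f_i dx_i, the exterior derivative is
  d(omega) = sum_{i < j} (∂f_j/∂x_i - ∂f_i/∂x_j) dx_i ∧ dx_j.
  coefficient of dx ∧ dy: ∂f_2/∂x - ∂f_1/∂y = ∂(x*y - 2*z^2)/∂x - ∂(x^2 + 2*x*y + z^2)/∂y = -2*x + y
  coefficient of dx ∧ dz: ∂f_3/∂x - ∂f_1/∂z = ∂(3*z*(-x + z))/∂x - ∂(x^2 + 2*x*y + z^2)/∂z = -5*z
  coefficient of dy ∧ dz: ∂f_3/∂y - ∂f_2/∂z = ∂(3*z*(-x + z))/∂y - ∂(x*y - 2*z^2)/∂z = 4*z
Assembling: d(omega) = (-2*x + y) dx ∧ dy + (-5*z) dx ∧ dz + (4*z) dy ∧ dz.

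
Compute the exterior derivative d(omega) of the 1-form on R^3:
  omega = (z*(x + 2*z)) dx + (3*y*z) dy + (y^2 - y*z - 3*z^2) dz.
d(omega) = (-x - 4*z) dx ∧ dz + (-y - z) dy ∧ dz

For a 1-form omega = sum_i f_i dx_i, the exterior derivative is
  d(omega) = sum_{i < j} (∂f_j/∂x_i - ∂f_i/∂x_j) dx_i ∧ dx_j.
  coefficient of dx ∧ dz: ∂f_3/∂x - ∂f_1/∂z = ∂(y^2 - y*z - 3*z^2)/∂x - ∂(z*(x + 2*z))/∂z = -x - 4*z
  coefficient of dy ∧ dz: ∂f_3/∂y - ∂f_2/∂z = ∂(y^2 - y*z - 3*z^2)/∂y - ∂(3*y*z)/∂z = -y - z
Assembling: d(omega) = (-x - 4*z) dx ∧ dz + (-y - z) dy ∧ dz.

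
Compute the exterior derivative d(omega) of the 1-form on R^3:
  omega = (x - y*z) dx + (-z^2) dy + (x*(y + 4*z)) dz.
d(omega) = (z) dx ∧ dy + (2*y + 4*z) dx ∧ dz + (x + 2*z) dy ∧ dz

For a 1-form omega = sum_i f_i dx_i, the exterior derivative is
  d(omega) = sum_{i < j} (∂f_j/∂x_i - ∂f_i/∂x_j) dx_i ∧ dx_j.
  coefficient of dx ∧ dy: ∂f_2/∂x - ∂f_1/∂y = ∂(-z^2)/∂x - ∂(x - y*z)/∂y = z
  coefficient of dx ∧ dz: ∂f_3/∂x - ∂f_1/∂z = ∂(x*(y + 4*z))/∂x - ∂(x - y*z)/∂z = 2*y + 4*z
  coefficient of dy ∧ dz: ∂f_3/∂y - ∂f_2/∂z = ∂(x*(y + 4*z))/∂y - ∂(-z^2)/∂z = x + 2*z
Assembling: d(omega) = (z) dx ∧ dy + (2*y + 4*z) dx ∧ dz + (x + 2*z) dy ∧ dz.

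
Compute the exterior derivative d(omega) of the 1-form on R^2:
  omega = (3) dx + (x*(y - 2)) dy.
d(omega) = (y - 2) dx ∧ dy

For a 1-form omega = sum_i f_i dx_i, the exterior derivative is
  d(omega) = sum_{i < j} (∂f_j/∂x_i - ∂f_i/∂x_j) dx_i ∧ dx_j.
  coefficient of dx ∧ dy: ∂f_2/∂x - ∂f_1/∂y = ∂(x*(y - 2))/∂x - ∂(3)/∂y = y - 2
Assembling: d(omega) = (y - 2) dx ∧ dy.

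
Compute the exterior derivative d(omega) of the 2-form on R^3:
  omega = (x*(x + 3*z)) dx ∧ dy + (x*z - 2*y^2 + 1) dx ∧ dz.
d(omega) = (3*x + 4*y) dx ∧ dy ∧ dz

For a 2-form omega = sum_{i<j} g_{ij} dx_i ∧ dx_j, the exterior derivative is
  d(omega) = sum_{i<j} d(g_{ij}) ∧ dx_i ∧ dx_j = sum_{i<j, k} (∂g_{ij}/∂x_k) dx_k ∧ dx_i ∧ dx_j.
Expand each term, using dx_k ∧ dx_i ∧ dx_j = sgn(permutation) dx_{(a)} ∧ dx_{(b)} ∧ dx_{(c)} with (a < b < c) sorted:
  d(x*(x + 3*z)) includes (∂/∂z)(x*(x + 3*z)) dz = (3*x) dz, which multiplied by dx ∧ dy gives (3*x) dx ∧ dy ∧ dz
  d(x*z - 2*y^2 + 1) includes (∂/∂y)(x*z - 2*y^2 + 1) dy = (-4*y) dy, which multiplied by dx ∧ dz gives (4*y) dx ∧ dy ∧ dz
Collecting like 3-forms: d(omega) = (3*x + 4*y) dx ∧ dy ∧ dz.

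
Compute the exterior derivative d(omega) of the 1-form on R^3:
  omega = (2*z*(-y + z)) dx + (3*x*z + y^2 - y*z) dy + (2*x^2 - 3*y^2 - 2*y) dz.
d(omega) = (5*z) dx ∧ dy + (4*x + 2*y - 4*z) dx ∧ dz + (-3*x - 5*y - 2) dy ∧ dz

For a 1-form omega = sum_i f_i dx_i, the exterior derivative is
  d(omega) = sum_{i < j} (∂f_j/∂x_i - ∂f_i/∂x_j) dx_i ∧ dx_j.
  coefficient of dx ∧ dy: ∂f_2/∂x - ∂f_1/∂y = ∂(3*x*z + y^2 - y*z)/∂x - ∂(2*z*(-y + z))/∂y = 5*z
  coefficient of dx ∧ dz: ∂f_3/∂x - ∂f_1/∂z = ∂(2*x^2 - 3*y^2 - 2*y)/∂x - ∂(2*z*(-y + z))/∂z = 4*x + 2*y - 4*z
  coefficient of dy ∧ dz: ∂f_3/∂y - ∂f_2/∂z = ∂(2*x^2 - 3*y^2 - 2*y)/∂y - ∂(3*x*z + y^2 - y*z)/∂z = -3*x - 5*y - 2
Assembling: d(omega) = (5*z) dx ∧ dy + (4*x + 2*y - 4*z) dx ∧ dz + (-3*x - 5*y - 2) dy ∧ dz.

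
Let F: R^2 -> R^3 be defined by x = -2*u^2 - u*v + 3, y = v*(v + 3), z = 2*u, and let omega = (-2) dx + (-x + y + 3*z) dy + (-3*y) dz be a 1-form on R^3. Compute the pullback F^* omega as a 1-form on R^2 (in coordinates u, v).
F^* omega = (8*u - 6*v^2 - 16*v) du + (4*u^2*v + 6*u^2 + 2*u*v^2 + 15*u*v + 20*u + 2*v^3 + 9*v^2 + 3*v - 9) dv

Using F^*(f dg) = (f ∘ F) d(g ∘ F), substitute each coordinate x_i by F_i(u, v) in f_i, and replace dx_i by d F_i = (∂F_i/∂u) du + (∂F_i/∂v) dv.
  For the x component: f_1(F) = -2; d F_1 = (-4*u - v) du + (-u) dv
  For the y component: f_2(F) = 2*u^2 + u*v + 6*u + v^2 + 3*v - 3; d F_2 = (0) du + (2*v + 3) dv
  For the z component: f_3(F) = 3*v*(-v - 3); d F_3 = (2) du + (0) dv
Combining and collecting du, dv coefficients:
  coeff of du: 8*u - 6*v^2 - 16*v
  coeff of dv: 4*u^2*v + 6*u^2 + 2*u*v^2 + 15*u*v + 20*u + 2*v^3 + 9*v^2 + 3*v - 9
F^* omega = (8*u - 6*v^2 - 16*v) du + (4*u^2*v + 6*u^2 + 2*u*v^2 + 15*u*v + 20*u + 2*v^3 + 9*v^2 + 3*v - 9) dv.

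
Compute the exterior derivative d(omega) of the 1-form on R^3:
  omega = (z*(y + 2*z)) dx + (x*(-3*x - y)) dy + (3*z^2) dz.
d(omega) = (-6*x - y - z) dx ∧ dy + (-y - 4*z) dx ∧ dz

For a 1-form omega = sum_i f_i dx_i, the exterior derivative is
  d(omega) = sum_{i < j} (∂f_j/∂x_i - ∂f_i/∂x_j) dx_i ∧ dx_j.
  coefficient of dx ∧ dy: ∂f_2/∂x - ∂f_1/∂y = ∂(x*(-3*x - y))/∂x - ∂(z*(y + 2*z))/∂y = -6*x - y - z
  coefficient of dx ∧ dz: ∂f_3/∂x - ∂f_1/∂z = ∂(3*z^2)/∂x - ∂(z*(y + 2*z))/∂z = -y - 4*z
Assembling: d(omega) = (-6*x - y - z) dx ∧ dy + (-y - 4*z) dx ∧ dz.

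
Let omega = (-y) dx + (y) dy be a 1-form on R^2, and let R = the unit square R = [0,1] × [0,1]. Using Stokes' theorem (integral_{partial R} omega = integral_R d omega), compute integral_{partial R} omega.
integral_(partial R) omega = 1

Stokes: integral_partial_R omega = integral_R d omega with d omega = (∂Q/∂x - ∂P/∂y) dx ∧ dy.
  ∂Q/∂x = 0
  ∂P/∂y = -1
  integrand = ∂Q/∂x - ∂P/∂y = 1.
Integrating over R: integral_0^1 integral_0^1 (1) dx dy = 1.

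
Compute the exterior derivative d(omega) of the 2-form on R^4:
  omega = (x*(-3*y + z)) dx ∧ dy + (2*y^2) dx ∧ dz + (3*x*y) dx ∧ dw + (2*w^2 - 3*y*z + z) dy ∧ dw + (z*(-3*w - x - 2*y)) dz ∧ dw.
d(omega) = (x - 4*y) dx ∧ dy ∧ dz + (-3*x) dx ∧ dy ∧ dw + (3*y - 2*z - 1) dy ∧ dz ∧ dw + (-z) dx ∧ dz ∧ dw

For a 2-form omega = sum_{i<j} g_{ij} dx_i ∧ dx_j, the exterior derivative is
  d(omega) = sum_{i<j} d(g_{ij}) ∧ dx_i ∧ dx_j = sum_{i<j, k} (∂g_{ij}/∂x_k) dx_k ∧ dx_i ∧ dx_j.
Expand each term, using dx_k ∧ dx_i ∧ dx_j = sgn(permutation) dx_{(a)} ∧ dx_{(b)} ∧ dx_{(c)} with (a < b < c) sorted:
  d(x*(-3*y + z)) includes (∂/∂z)(x*(-3*y + z)) dz = (x) dz, which multiplied by dx ∧ dy gives (x) dx ∧ dy ∧ dz
  d(2*y^2) includes (∂/∂y)(2*y^2) dy = (4*y) dy, which multiplied by dx ∧ dz gives (-4*y) dx ∧ dy ∧ dz
  d(3*x*y) includes (∂/∂y)(3*x*y) dy = (3*x) dy, which multiplied by dx ∧ dw gives (-3*x) dx ∧ dy ∧ dw
  d(2*w^2 - 3*y*z + z) includes (∂/∂z)(2*w^2 - 3*y*z + z) dz = (1 - 3*y) dz, which multiplied by dy ∧ dw gives (3*y - 1) dy ∧ dz ∧ dw
  d(z*(-3*w - x - 2*y)) includes (∂/∂x)(z*(-3*w - x - 2*y)) dx = (-z) dx, which multiplied by dz ∧ dw gives (-z) dx ∧ dz ∧ dw
  d(z*(-3*w - x - 2*y)) includes (∂/∂y)(z*(-3*w - x - 2*y)) dy = (-2*z) dy, which multiplied by dz ∧ dw gives (-2*z) dy ∧ dz ∧ dw
Collecting like 3-forms: d(omega) = (x - 4*y) dx ∧ dy ∧ dz + (-3*x) dx ∧ dy ∧ dw + (3*y - 2*z - 1) dy ∧ dz ∧ dw + (-z) dx ∧ dz ∧ dw.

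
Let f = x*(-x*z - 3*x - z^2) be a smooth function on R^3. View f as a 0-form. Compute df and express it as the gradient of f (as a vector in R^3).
df = (-2*x*z - 6*x - z^2) dx + (0) dy + (x*(-x - 2*z)) dz; grad f = (-2*x*z - 6*x - z^2, 0, x*(-x - 2*z))

For a 0-form f, d f = (∂f/∂x) dx + (∂f/∂y) dy + (∂f/∂z) dz. The components of the vector representation are exactly the entries of grad f in Cartesian coordinates:
  ∂f/∂x = -2*x*z - 6*x - z^2
  ∂f/∂y = 0
  ∂f/∂z = x*(-x - 2*z).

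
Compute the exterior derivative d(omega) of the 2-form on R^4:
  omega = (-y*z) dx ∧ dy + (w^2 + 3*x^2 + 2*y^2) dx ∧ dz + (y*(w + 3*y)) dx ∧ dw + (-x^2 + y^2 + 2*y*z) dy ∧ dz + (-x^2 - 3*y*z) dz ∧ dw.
d(omega) = (-2*x - 5*y) dx ∧ dy ∧ dz + (2*w - 2*x) dx ∧ dz ∧ dw + (-w - 6*y) dx ∧ dy ∧ dw + (-3*z) dy ∧ dz ∧ dw

For a 2-form omega = sum_{i<j} g_{ij} dx_i ∧ dx_j, the exterior derivative is
  d(omega) = sum_{i<j} d(g_{ij}) ∧ dx_i ∧ dx_j = sum_{i<j, k} (∂g_{ij}/∂x_k) dx_k ∧ dx_i ∧ dx_j.
Expand each term, using dx_k ∧ dx_i ∧ dx_j = sgn(permutation) dx_{(a)} ∧ dx_{(b)} ∧ dx_{(c)} with (a < b < c) sorted:
  d(-y*z) includes (∂/∂z)(-y*z) dz = (-y) dz, which multiplied by dx ∧ dy gives (-y) dx ∧ dy ∧ dz
  d(w^2 + 3*x^2 + 2*y^2) includes (∂/∂y)(w^2 + 3*x^2 + 2*y^2) dy = (4*y) dy, which multiplied by dx ∧ dz gives (-4*y) dx ∧ dy ∧ dz
  d(w^2 + 3*x^2 + 2*y^2) includes (∂/∂w)(w^2 + 3*x^2 + 2*y^2) dw = (2*w) dw, which multiplied by dx ∧ dz gives (2*w) dx ∧ dz ∧ dw
  d(y*(w + 3*y)) includes (∂/∂y)(y*(w + 3*y)) dy = (w + 6*y) dy, which multiplied by dx ∧ dw gives (-w - 6*y) dx ∧ dy ∧ dw
  d(-x^2 + y^2 + 2*y*z) includes (∂/∂x)(-x^2 + y^2 + 2*y*z) dx = (-2*x) dx, which multiplied by dy ∧ dz gives (-2*x) dx ∧ dy ∧ dz
  d(-x^2 - 3*y*z) includes (∂/∂x)(-x^2 - 3*y*z) dx = (-2*x) dx, which multiplied by dz ∧ dw gives (-2*x) dx ∧ dz ∧ dw
  d(-x^2 - 3*y*z) includes (∂/∂y)(-x^2 - 3*y*z) dy = (-3*z) dy, which multiplied by dz ∧ dw gives (-3*z) dy ∧ dz ∧ dw
Collecting like 3-forms: d(omega) = (-2*x - 5*y) dx ∧ dy ∧ dz + (2*w - 2*x) dx ∧ dz ∧ dw + (-w - 6*y) dx ∧ dy ∧ dw + (-3*z) dy ∧ dz ∧ dw.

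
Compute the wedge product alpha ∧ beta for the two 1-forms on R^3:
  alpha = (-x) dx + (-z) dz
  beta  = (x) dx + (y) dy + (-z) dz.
alpha ∧ beta = (-x*y) dx ∧ dy + (2*x*z) dx ∧ dz + (y*z) dy ∧ dz

Distribute the wedge, using dx_i ∧ dx_j = -dx_j ∧ dx_i and dx_i ∧ dx_i = 0. For each pair (i, j) with i < j, the coefficient of dx_i ∧ dx_j in alpha ∧ beta is (alpha_i * beta_j - alpha_j * beta_i). Collecting: alpha ∧ beta = (-x*y) dx ∧ dy + (2*x*z) dx ∧ dz + (y*z) dy ∧ dz.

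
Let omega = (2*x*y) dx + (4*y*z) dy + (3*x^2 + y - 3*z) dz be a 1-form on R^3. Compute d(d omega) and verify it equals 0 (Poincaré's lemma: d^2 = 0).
d(d omega) = 0

Step 1: d omega = sum_{i<j} (∂f_j/∂x_i - ∂f_i/∂x_j) dx_i ∧ dx_j:
  coeff of dx ∧ dy: -2*x
  coeff of dx ∧ dz: 6*x
  coeff of dy ∧ dz: 1 - 4*y
Step 2: Apply d again to each 2-form coefficient. The only possible 3-form in R^3 is dx ∧ dy ∧ dz, with coefficient
  ∂(coeff of dy∧dz)/∂x - ∂(coeff of dx∧dz)/∂y + ∂(coeff of dx∧dy)/∂z
  = ∂/∂x (1 - 4*y) - ∂/∂y (6*x) + ∂/∂z (-2*x).
Each of these terms simplifies to sums of mixed partials that cancel in pairs. The result is 0 (by equality of mixed partials for smooth functions — Schwarz / Clairaut).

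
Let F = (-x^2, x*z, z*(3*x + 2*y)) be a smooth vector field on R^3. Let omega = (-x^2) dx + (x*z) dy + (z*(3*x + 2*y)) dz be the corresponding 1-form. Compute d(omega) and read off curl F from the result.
d(omega) = (-x + 2*z) dy ∧ dz + (-3*z) dz ∧ dx + (z) dx ∧ dy; curl F = (-x + 2*z, -3*z, z)

d omega = sum_{i<j} (∂f_j/∂x_i - ∂f_i/∂x_j) dx_i ∧ dx_j. Under the identification (dy ∧ dz, dz ∧ dx, dx ∧ dy) ↔ (e_x, e_y, e_z), the coefficients are exactly the components of curl F. Compute:
  ∂R/∂y - ∂Q/∂z = (2*z) - (x) = -x + 2*z
  ∂P/∂z - ∂R/∂x = (0) - (3*z) = -3*z
  ∂Q/∂x - ∂P/∂y = (z) - (0) = z.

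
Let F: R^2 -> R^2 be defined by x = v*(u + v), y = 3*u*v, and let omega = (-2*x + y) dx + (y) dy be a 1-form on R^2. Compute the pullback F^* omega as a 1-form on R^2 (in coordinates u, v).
F^* omega = (2*v^2*(5*u - v)) du + (10*u^2*v - 4*v^3) dv

Using F^*(f dg) = (f ∘ F) d(g ∘ F), substitute each coordinate x_i by F_i(u, v) in f_i, and replace dx_i by d F_i = (∂F_i/∂u) du + (∂F_i/∂v) dv.
  For the x component: f_1(F) = v*(u - 2*v); d F_1 = (v) du + (u + 2*v) dv
  For the y component: f_2(F) = 3*u*v; d F_2 = (3*v) du + (3*u) dv
Combining and collecting du, dv coefficients:
  coeff of du: 2*v^2*(5*u - v)
  coeff of dv: 10*u^2*v - 4*v^3
F^* omega = (2*v^2*(5*u - v)) du + (10*u^2*v - 4*v^3) dv.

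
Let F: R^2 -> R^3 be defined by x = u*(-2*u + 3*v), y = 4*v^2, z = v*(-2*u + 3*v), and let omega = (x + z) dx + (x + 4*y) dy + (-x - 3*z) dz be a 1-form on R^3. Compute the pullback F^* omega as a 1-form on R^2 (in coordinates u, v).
F^* omega = (8*u^3 - 14*u^2*v - 15*u*v^2 + 27*v^3) du + (-10*u^3 - 7*u^2*v + 69*u*v^2 + 74*v^3) dv

Using F^*(f dg) = (f ∘ F) d(g ∘ F), substitute each coordinate x_i by F_i(u, v) in f_i, and replace dx_i by d F_i = (∂F_i/∂u) du + (∂F_i/∂v) dv.
  For the x component: f_1(F) = -2*u^2 + u*v + 3*v^2; d F_1 = (-4*u + 3*v) du + (3*u) dv
  For the y component: f_2(F) = -2*u^2 + 3*u*v + 16*v^2; d F_2 = (0) du + (8*v) dv
  For the z component: f_3(F) = 2*u^2 + 3*u*v - 9*v^2; d F_3 = (-2*v) du + (-2*u + 6*v) dv
Combining and collecting du, dv coefficients:
  coeff of du: 8*u^3 - 14*u^2*v - 15*u*v^2 + 27*v^3
  coeff of dv: -10*u^3 - 7*u^2*v + 69*u*v^2 + 74*v^3
F^* omega = (8*u^3 - 14*u^2*v - 15*u*v^2 + 27*v^3) du + (-10*u^3 - 7*u^2*v + 69*u*v^2 + 74*v^3) dv.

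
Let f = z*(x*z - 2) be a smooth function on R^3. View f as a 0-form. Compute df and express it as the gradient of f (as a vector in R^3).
df = (z^2) dx + (0) dy + (2*x*z - 2) dz; grad f = (z^2, 0, 2*x*z - 2)

For a 0-form f, d f = (∂f/∂x) dx + (∂f/∂y) dy + (∂f/∂z) dz. The components of the vector representation are exactly the entries of grad f in Cartesian coordinates:
  ∂f/∂x = z^2
  ∂f/∂y = 0
  ∂f/∂z = 2*x*z - 2.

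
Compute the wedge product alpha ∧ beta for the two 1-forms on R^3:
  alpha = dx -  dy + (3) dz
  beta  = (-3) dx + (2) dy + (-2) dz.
alpha ∧ beta = (-1) dx ∧ dy + (7) dx ∧ dz + (-4) dy ∧ dz

Distribute the wedge, using dx_i ∧ dx_j = -dx_j ∧ dx_i and dx_i ∧ dx_i = 0. For each pair (i, j) with i < j, the coefficient of dx_i ∧ dx_j in alpha ∧ beta is (alpha_i * beta_j - alpha_j * beta_i). Collecting: alpha ∧ beta = (-1) dx ∧ dy + (7) dx ∧ dz + (-4) dy ∧ dz.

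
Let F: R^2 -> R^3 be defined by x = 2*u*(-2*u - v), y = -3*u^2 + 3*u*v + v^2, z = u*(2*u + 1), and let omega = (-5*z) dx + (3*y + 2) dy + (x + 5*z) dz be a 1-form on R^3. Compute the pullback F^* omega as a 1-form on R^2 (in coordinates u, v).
F^* omega = (158*u^3 - 69*u^2*v + 66*u^2 + 9*u*v^2 + 8*u*v - 7*u + 9*v^3 + 6*v) du + (-7*u^3 + 9*u^2*v + 10*u^2 + 27*u*v^2 + 6*u + 6*v^3 + 4*v) dv

Using F^*(f dg) = (f ∘ F) d(g ∘ F), substitute each coordinate x_i by F_i(u, v) in f_i, and replace dx_i by d F_i = (∂F_i/∂u) du + (∂F_i/∂v) dv.
  For the x component: f_1(F) = 5*u*(-2*u - 1); d F_1 = (-8*u - 2*v) du + (-2*u) dv
  For the y component: f_2(F) = -9*u^2 + 9*u*v + 3*v^2 + 2; d F_2 = (-6*u + 3*v) du + (3*u + 2*v) dv
  For the z component: f_3(F) = u*(6*u - 2*v + 5); d F_3 = (4*u + 1) du + (0) dv
Combining and collecting du, dv coefficients:
  coeff of du: 158*u^3 - 69*u^2*v + 66*u^2 + 9*u*v^2 + 8*u*v - 7*u + 9*v^3 + 6*v
  coeff of dv: -7*u^3 + 9*u^2*v + 10*u^2 + 27*u*v^2 + 6*u + 6*v^3 + 4*v
F^* omega = (158*u^3 - 69*u^2*v + 66*u^2 + 9*u*v^2 + 8*u*v - 7*u + 9*v^3 + 6*v) du + (-7*u^3 + 9*u^2*v + 10*u^2 + 27*u*v^2 + 6*u + 6*v^3 + 4*v) dv.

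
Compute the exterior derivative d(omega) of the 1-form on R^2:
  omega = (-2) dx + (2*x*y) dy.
d(omega) = (2*y) dx ∧ dy

For a 1-form omega = sum_i f_i dx_i, the exterior derivative is
  d(omega) = sum_{i < j} (∂f_j/∂x_i - ∂f_i/∂x_j) dx_i ∧ dx_j.
  coefficient of dx ∧ dy: ∂f_2/∂x - ∂f_1/∂y = ∂(2*x*y)/∂x - ∂(-2)/∂y = 2*y
Assembling: d(omega) = (2*y) dx ∧ dy.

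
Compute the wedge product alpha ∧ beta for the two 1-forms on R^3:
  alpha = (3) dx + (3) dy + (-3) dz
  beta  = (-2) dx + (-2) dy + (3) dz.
alpha ∧ beta = (3) dx ∧ dz + (3) dy ∧ dz

Distribute the wedge, using dx_i ∧ dx_j = -dx_j ∧ dx_i and dx_i ∧ dx_i = 0. For each pair (i, j) with i < j, the coefficient of dx_i ∧ dx_j in alpha ∧ beta is (alpha_i * beta_j - alpha_j * beta_i). Collecting: alpha ∧ beta = (3) dx ∧ dz + (3) dy ∧ dz.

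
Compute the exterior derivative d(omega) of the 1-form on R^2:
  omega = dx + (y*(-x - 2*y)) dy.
d(omega) = (-y) dx ∧ dy

For a 1-form omega = sum_i f_i dx_i, the exterior derivative is
  d(omega) = sum_{i < j} (∂f_j/∂x_i - ∂f_i/∂x_j) dx_i ∧ dx_j.
  coefficient of dx ∧ dy: ∂f_2/∂x - ∂f_1/∂y = ∂(y*(-x - 2*y))/∂x - ∂(1)/∂y = -y
Assembling: d(omega) = (-y) dx ∧ dy.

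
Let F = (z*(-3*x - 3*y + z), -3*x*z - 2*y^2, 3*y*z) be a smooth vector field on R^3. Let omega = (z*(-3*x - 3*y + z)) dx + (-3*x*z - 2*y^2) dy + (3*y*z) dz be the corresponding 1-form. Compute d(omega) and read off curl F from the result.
d(omega) = (3*x + 3*z) dy ∧ dz + (-3*x - 3*y + 2*z) dz ∧ dx + (0) dx ∧ dy; curl F = (3*x + 3*z, -3*x - 3*y + 2*z, 0)

d omega = sum_{i<j} (∂f_j/∂x_i - ∂f_i/∂x_j) dx_i ∧ dx_j. Under the identification (dy ∧ dz, dz ∧ dx, dx ∧ dy) ↔ (e_x, e_y, e_z), the coefficients are exactly the components of curl F. Compute:
  ∂R/∂y - ∂Q/∂z = (3*z) - (-3*x) = 3*x + 3*z
  ∂P/∂z - ∂R/∂x = (-3*x - 3*y + 2*z) - (0) = -3*x - 3*y + 2*z
  ∂Q/∂x - ∂P/∂y = (-3*z) - (-3*z) = 0.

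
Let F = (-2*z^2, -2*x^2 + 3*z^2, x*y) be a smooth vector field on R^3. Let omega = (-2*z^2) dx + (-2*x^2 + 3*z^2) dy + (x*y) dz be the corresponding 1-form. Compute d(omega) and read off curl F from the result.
d(omega) = (x - 6*z) dy ∧ dz + (-y - 4*z) dz ∧ dx + (-4*x) dx ∧ dy; curl F = (x - 6*z, -y - 4*z, -4*x)

d omega = sum_{i<j} (∂f_j/∂x_i - ∂f_i/∂x_j) dx_i ∧ dx_j. Under the identification (dy ∧ dz, dz ∧ dx, dx ∧ dy) ↔ (e_x, e_y, e_z), the coefficients are exactly the components of curl F. Compute:
  ∂R/∂y - ∂Q/∂z = (x) - (6*z) = x - 6*z
  ∂P/∂z - ∂R/∂x = (-4*z) - (y) = -y - 4*z
  ∂Q/∂x - ∂P/∂y = (-4*x) - (0) = -4*x.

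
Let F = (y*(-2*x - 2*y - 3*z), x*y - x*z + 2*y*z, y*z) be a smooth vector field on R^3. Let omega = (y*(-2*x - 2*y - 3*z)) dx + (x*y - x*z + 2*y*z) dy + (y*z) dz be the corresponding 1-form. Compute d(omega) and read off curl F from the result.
d(omega) = (x - 2*y + z) dy ∧ dz + (-3*y) dz ∧ dx + (2*x + 5*y + 2*z) dx ∧ dy; curl F = (x - 2*y + z, -3*y, 2*x + 5*y + 2*z)

d omega = sum_{i<j} (∂f_j/∂x_i - ∂f_i/∂x_j) dx_i ∧ dx_j. Under the identification (dy ∧ dz, dz ∧ dx, dx ∧ dy) ↔ (e_x, e_y, e_z), the coefficients are exactly the components of curl F. Compute:
  ∂R/∂y - ∂Q/∂z = (z) - (-x + 2*y) = x - 2*y + z
  ∂P/∂z - ∂R/∂x = (-3*y) - (0) = -3*y
  ∂Q/∂x - ∂P/∂y = (y - z) - (-2*x - 4*y - 3*z) = 2*x + 5*y + 2*z.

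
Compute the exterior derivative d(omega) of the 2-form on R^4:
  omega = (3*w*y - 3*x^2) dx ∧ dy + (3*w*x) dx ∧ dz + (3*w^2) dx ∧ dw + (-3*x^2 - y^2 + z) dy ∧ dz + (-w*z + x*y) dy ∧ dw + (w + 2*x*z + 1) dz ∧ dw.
d(omega) = (4*y) dx ∧ dy ∧ dw + (3*x + 2*z) dx ∧ dz ∧ dw + (-6*x) dx ∧ dy ∧ dz + (w) dy ∧ dz ∧ dw

For a 2-form omega = sum_{i<j} g_{ij} dx_i ∧ dx_j, the exterior derivative is
  d(omega) = sum_{i<j} d(g_{ij}) ∧ dx_i ∧ dx_j = sum_{i<j, k} (∂g_{ij}/∂x_k) dx_k ∧ dx_i ∧ dx_j.
Expand each term, using dx_k ∧ dx_i ∧ dx_j = sgn(permutation) dx_{(a)} ∧ dx_{(b)} ∧ dx_{(c)} with (a < b < c) sorted:
  d(3*w*y - 3*x^2) includes (∂/∂w)(3*w*y - 3*x^2) dw = (3*y) dw, which multiplied by dx ∧ dy gives (3*y) dx ∧ dy ∧ dw
  d(3*w*x) includes (∂/∂w)(3*w*x) dw = (3*x) dw, which multiplied by dx ∧ dz gives (3*x) dx ∧ dz ∧ dw
  d(-3*x^2 - y^2 + z) includes (∂/∂x)(-3*x^2 - y^2 + z) dx = (-6*x) dx, which multiplied by dy ∧ dz gives (-6*x) dx ∧ dy ∧ dz
  d(-w*z + x*y) includes (∂/∂x)(-w*z + x*y) dx = (y) dx, which multiplied by dy ∧ dw gives (y) dx ∧ dy ∧ dw
  d(-w*z + x*y) includes (∂/∂z)(-w*z + x*y) dz = (-w) dz, which multiplied by dy ∧ dw gives (w) dy ∧ dz ∧ dw
  d(w + 2*x*z + 1) includes (∂/∂x)(w + 2*x*z + 1) dx = (2*z) dx, which multiplied by dz ∧ dw gives (2*z) dx ∧ dz ∧ dw
Collecting like 3-forms: d(omega) = (4*y) dx ∧ dy ∧ dw + (3*x + 2*z) dx ∧ dz ∧ dw + (-6*x) dx ∧ dy ∧ dz + (w) dy ∧ dz ∧ dw.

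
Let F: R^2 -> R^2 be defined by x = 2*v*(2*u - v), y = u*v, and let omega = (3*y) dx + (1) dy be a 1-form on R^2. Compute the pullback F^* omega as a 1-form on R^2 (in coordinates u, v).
F^* omega = (v*(12*u*v + 1)) du + (u*(12*u*v - 12*v^2 + 1)) dv

Using F^*(f dg) = (f ∘ F) d(g ∘ F), substitute each coordinate x_i by F_i(u, v) in f_i, and replace dx_i by d F_i = (∂F_i/∂u) du + (∂F_i/∂v) dv.
  For the x component: f_1(F) = 3*u*v; d F_1 = (4*v) du + (4*u - 4*v) dv
  For the y component: f_2(F) = 1; d F_2 = (v) du + (u) dv
Combining and collecting du, dv coefficients:
  coeff of du: v*(12*u*v + 1)
  coeff of dv: u*(12*u*v - 12*v^2 + 1)
F^* omega = (v*(12*u*v + 1)) du + (u*(12*u*v - 12*v^2 + 1)) dv.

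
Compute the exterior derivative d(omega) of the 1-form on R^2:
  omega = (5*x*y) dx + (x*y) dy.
d(omega) = (-5*x + y) dx ∧ dy

For a 1-form omega = sum_i f_i dx_i, the exterior derivative is
  d(omega) = sum_{i < j} (∂f_j/∂x_i - ∂f_i/∂x_j) dx_i ∧ dx_j.
  coefficient of dx ∧ dy: ∂f_2/∂x - ∂f_1/∂y = ∂(x*y)/∂x - ∂(5*x*y)/∂y = -5*x + y
Assembling: d(omega) = (-5*x + y) dx ∧ dy.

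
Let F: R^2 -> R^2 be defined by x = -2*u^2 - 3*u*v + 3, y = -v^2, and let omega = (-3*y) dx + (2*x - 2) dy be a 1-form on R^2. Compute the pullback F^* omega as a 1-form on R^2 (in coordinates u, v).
F^* omega = (v^2*(-12*u - 9*v)) du + (v*(8*u^2 + 3*u*v - 8)) dv

Using F^*(f dg) = (f ∘ F) d(g ∘ F), substitute each coordinate x_i by F_i(u, v) in f_i, and replace dx_i by d F_i = (∂F_i/∂u) du + (∂F_i/∂v) dv.
  For the x component: f_1(F) = 3*v^2; d F_1 = (-4*u - 3*v) du + (-3*u) dv
  For the y component: f_2(F) = -4*u^2 - 6*u*v + 4; d F_2 = (0) du + (-2*v) dv
Combining and collecting du, dv coefficients:
  coeff of du: v^2*(-12*u - 9*v)
  coeff of dv: v*(8*u^2 + 3*u*v - 8)
F^* omega = (v^2*(-12*u - 9*v)) du + (v*(8*u^2 + 3*u*v - 8)) dv.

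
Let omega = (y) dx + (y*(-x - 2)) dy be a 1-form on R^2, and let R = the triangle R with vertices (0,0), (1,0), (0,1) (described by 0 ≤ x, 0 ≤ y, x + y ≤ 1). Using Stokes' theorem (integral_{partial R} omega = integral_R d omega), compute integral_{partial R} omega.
integral_(partial R) omega = -2/3

Stokes: integral_partial_R omega = integral_R d omega with d omega = (∂Q/∂x - ∂P/∂y) dx ∧ dy.
  ∂Q/∂x = -y
  ∂P/∂y = 1
  integrand = ∂Q/∂x - ∂P/∂y = -y - 1.
Integrating over R: integral_0^1 integral_0^{1-x} (-y - 1) dy dx = -2/3.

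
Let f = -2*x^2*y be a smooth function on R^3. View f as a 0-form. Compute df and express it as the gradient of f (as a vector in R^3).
df = (-4*x*y) dx + (-2*x^2) dy + (0) dz; grad f = (-4*x*y, -2*x^2, 0)

For a 0-form f, d f = (∂f/∂x) dx + (∂f/∂y) dy + (∂f/∂z) dz. The components of the vector representation are exactly the entries of grad f in Cartesian coordinates:
  ∂f/∂x = -4*x*y
  ∂f/∂y = -2*x^2
  ∂f/∂z = 0.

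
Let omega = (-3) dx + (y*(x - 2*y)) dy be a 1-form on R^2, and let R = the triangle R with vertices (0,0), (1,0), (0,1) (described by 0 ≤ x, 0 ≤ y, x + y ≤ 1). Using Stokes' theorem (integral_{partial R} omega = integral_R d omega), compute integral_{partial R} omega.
integral_(partial R) omega = 1/6

Stokes: integral_partial_R omega = integral_R d omega with d omega = (∂Q/∂x - ∂P/∂y) dx ∧ dy.
  ∂Q/∂x = y
  ∂P/∂y = 0
  integrand = ∂Q/∂x - ∂P/∂y = y.
Integrating over R: integral_0^1 integral_0^{1-x} (y) dy dx = 1/6.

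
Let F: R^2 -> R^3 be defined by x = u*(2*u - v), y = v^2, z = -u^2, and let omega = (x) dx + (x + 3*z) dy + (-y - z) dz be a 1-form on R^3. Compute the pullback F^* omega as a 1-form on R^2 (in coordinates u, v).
F^* omega = (3*u*(2*u^2 - 2*u*v + v^2)) du + (u*(-2*u^2 - u*v - 2*v^2)) dv

Using F^*(f dg) = (f ∘ F) d(g ∘ F), substitute each coordinate x_i by F_i(u, v) in f_i, and replace dx_i by d F_i = (∂F_i/∂u) du + (∂F_i/∂v) dv.
  For the x component: f_1(F) = u*(2*u - v); d F_1 = (4*u - v) du + (-u) dv
  For the y component: f_2(F) = u*(-u - v); d F_2 = (0) du + (2*v) dv
  For the z component: f_3(F) = u^2 - v^2; d F_3 = (-2*u) du + (0) dv
Combining and collecting du, dv coefficients:
  coeff of du: 3*u*(2*u^2 - 2*u*v + v^2)
  coeff of dv: u*(-2*u^2 - u*v - 2*v^2)
F^* omega = (3*u*(2*u^2 - 2*u*v + v^2)) du + (u*(-2*u^2 - u*v - 2*v^2)) dv.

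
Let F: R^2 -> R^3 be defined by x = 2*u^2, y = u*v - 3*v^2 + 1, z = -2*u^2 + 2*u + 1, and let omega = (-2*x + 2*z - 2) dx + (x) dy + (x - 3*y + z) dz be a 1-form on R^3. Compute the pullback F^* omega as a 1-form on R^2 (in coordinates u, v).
F^* omega = (-32*u^3 + 14*u^2*v + 8*u^2 - 36*u*v^2 - 6*u*v + 12*u + 18*v^2 - 4) du + (2*u^2*(u - 6*v)) dv

Using F^*(f dg) = (f ∘ F) d(g ∘ F), substitute each coordinate x_i by F_i(u, v) in f_i, and replace dx_i by d F_i = (∂F_i/∂u) du + (∂F_i/∂v) dv.
  For the x component: f_1(F) = 4*u*(1 - 2*u); d F_1 = (4*u) du + (0) dv
  For the y component: f_2(F) = 2*u^2; d F_2 = (v) du + (u - 6*v) dv
  For the z component: f_3(F) = -3*u*v + 2*u + 9*v^2 - 2; d F_3 = (2 - 4*u) du + (0) dv
Combining and collecting du, dv coefficients:
  coeff of du: -32*u^3 + 14*u^2*v + 8*u^2 - 36*u*v^2 - 6*u*v + 12*u + 18*v^2 - 4
  coeff of dv: 2*u^2*(u - 6*v)
F^* omega = (-32*u^3 + 14*u^2*v + 8*u^2 - 36*u*v^2 - 6*u*v + 12*u + 18*v^2 - 4) du + (2*u^2*(u - 6*v)) dv.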